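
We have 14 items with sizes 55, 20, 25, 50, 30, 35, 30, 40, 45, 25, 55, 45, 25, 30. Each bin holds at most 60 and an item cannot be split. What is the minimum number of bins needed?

10

Total = 55 + 55 + 50 + 45 + 45 + 40 + 35 + 30 + 30 + 30 + 25 + 25 + 25 + 20 = 510.
Lower bound: ⌈510/60⌉ = 9 bins.
A packing using 10 bins:
  bin 1: 55 = 55
  bin 2: 55 = 55
  bin 3: 50 = 50
  bin 4: 45 = 45
  bin 5: 45 = 45
  bin 6: 40 + 20 = 60
  bin 7: 35 + 25 = 60
  bin 8: 30 + 30 = 60
  bin 9: 30 + 25 = 55
  bin 10: 25 = 25
No arrangement into 9 bins stays within capacity, so 10 is optimal.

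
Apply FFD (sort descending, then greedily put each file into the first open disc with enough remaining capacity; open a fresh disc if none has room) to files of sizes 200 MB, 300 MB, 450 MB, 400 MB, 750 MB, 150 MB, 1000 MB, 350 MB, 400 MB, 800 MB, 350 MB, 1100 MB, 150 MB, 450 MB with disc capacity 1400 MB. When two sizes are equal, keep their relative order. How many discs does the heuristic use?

Sorted descending: 1100, 1000, 800, 750, 450, 450, 400, 400, 350, 350, 300, 200, 150, 150.
  1100 → disc 1 (new)  [load 1100/1400]
  1000 → disc 2 (new)  [load 1000/1400]
  800 → disc 3 (new)  [load 800/1400]
  750 → disc 4 (new)  [load 750/1400]
  450 → disc 3  [load 1250/1400]
  450 → disc 4  [load 1200/1400]
  400 → disc 2  [load 1400/1400]
  400 → disc 5 (new)  [load 400/1400]
  350 → disc 5  [load 750/1400]
  350 → disc 5  [load 1100/1400]
  300 → disc 1  [load 1400/1400]
  200 → disc 4  [load 1400/1400]
  150 → disc 3  [load 1400/1400]
  150 → disc 5  [load 1250/1400]
5 discs opened.

5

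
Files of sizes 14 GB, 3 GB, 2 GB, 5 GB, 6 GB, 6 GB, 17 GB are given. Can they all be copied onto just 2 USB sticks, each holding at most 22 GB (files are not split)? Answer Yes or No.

Total = 53 GB; ⌈53/22⌉ = 3.
At least 3 USB sticks are required, but only 2 are allowed.

No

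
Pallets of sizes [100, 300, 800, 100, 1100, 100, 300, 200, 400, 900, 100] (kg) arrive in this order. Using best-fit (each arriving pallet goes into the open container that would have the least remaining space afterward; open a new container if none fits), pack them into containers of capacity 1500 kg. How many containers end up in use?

3

  100 → container 1 (new)  [load 100/1500]
  300 → container 1  [load 400/1500]
  800 → container 1  [load 1200/1500]
  100 → container 1  [load 1300/1500]
  1100 → container 2 (new)  [load 1100/1500]
  100 → container 1  [load 1400/1500]
  300 → container 2  [load 1400/1500]
  200 → container 3 (new)  [load 200/1500]
  400 → container 3  [load 600/1500]
  900 → container 3  [load 1500/1500]
  100 → container 1  [load 1500/1500]
3 containers opened.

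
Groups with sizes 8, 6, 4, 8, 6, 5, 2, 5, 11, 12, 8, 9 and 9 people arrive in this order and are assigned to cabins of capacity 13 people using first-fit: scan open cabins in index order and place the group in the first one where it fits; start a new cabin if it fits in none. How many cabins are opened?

  8 → cabin 1 (new)  [load 8/13]
  6 → cabin 2 (new)  [load 6/13]
  4 → cabin 1  [load 12/13]
  8 → cabin 3 (new)  [load 8/13]
  6 → cabin 2  [load 12/13]
  5 → cabin 3  [load 13/13]
  2 → cabin 4 (new)  [load 2/13]
  5 → cabin 4  [load 7/13]
  11 → cabin 5 (new)  [load 11/13]
  12 → cabin 6 (new)  [load 12/13]
  8 → cabin 7 (new)  [load 8/13]
  9 → cabin 8 (new)  [load 9/13]
  9 → cabin 9 (new)  [load 9/13]
9 cabins opened.

9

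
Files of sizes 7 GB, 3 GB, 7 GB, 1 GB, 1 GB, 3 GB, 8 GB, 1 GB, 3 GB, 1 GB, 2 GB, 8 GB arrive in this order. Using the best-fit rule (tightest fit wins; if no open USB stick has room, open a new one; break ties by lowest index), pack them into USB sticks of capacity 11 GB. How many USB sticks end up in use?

5

  7 → USB stick 1 (new)  [load 7/11]
  3 → USB stick 1  [load 10/11]
  7 → USB stick 2 (new)  [load 7/11]
  1 → USB stick 1  [load 11/11]
  1 → USB stick 2  [load 8/11]
  3 → USB stick 2  [load 11/11]
  8 → USB stick 3 (new)  [load 8/11]
  1 → USB stick 3  [load 9/11]
  3 → USB stick 4 (new)  [load 3/11]
  1 → USB stick 3  [load 10/11]
  2 → USB stick 4  [load 5/11]
  8 → USB stick 5 (new)  [load 8/11]
5 USB sticks opened.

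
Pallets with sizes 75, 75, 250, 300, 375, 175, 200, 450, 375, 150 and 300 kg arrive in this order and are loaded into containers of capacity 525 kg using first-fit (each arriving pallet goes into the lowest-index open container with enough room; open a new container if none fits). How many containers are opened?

6

  75 → container 1 (new)  [load 75/525]
  75 → container 1  [load 150/525]
  250 → container 1  [load 400/525]
  300 → container 2 (new)  [load 300/525]
  375 → container 3 (new)  [load 375/525]
  175 → container 2  [load 475/525]
  200 → container 4 (new)  [load 200/525]
  450 → container 5 (new)  [load 450/525]
  375 → container 6 (new)  [load 375/525]
  150 → container 3  [load 525/525]
  300 → container 4  [load 500/525]
6 containers opened.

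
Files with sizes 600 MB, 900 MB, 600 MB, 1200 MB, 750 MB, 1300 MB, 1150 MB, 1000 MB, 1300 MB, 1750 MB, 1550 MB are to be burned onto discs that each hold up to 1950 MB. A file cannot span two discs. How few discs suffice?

7

Total = 1750 + 1550 + 1300 + 1300 + 1200 + 1150 + 1000 + 900 + 750 + 600 + 600 = 12100 MB.
Lower bound: ⌈12100/1950⌉ = 7 discs.
A packing using 7 discs:
  disc 1: 1750 = 1750
  disc 2: 1550 = 1550
  disc 3: 1300 + 600 = 1900
  disc 4: 1300 + 600 = 1900
  disc 5: 1200 + 750 = 1950
  disc 6: 1150 = 1150
  disc 7: 1000 + 900 = 1900
This matches the lower bound, so 7 is optimal.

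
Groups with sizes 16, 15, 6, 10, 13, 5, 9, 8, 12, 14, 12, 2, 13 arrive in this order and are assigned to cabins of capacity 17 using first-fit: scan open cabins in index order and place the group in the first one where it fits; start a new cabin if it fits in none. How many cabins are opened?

10

  16 → cabin 1 (new)  [load 16/17]
  15 → cabin 2 (new)  [load 15/17]
  6 → cabin 3 (new)  [load 6/17]
  10 → cabin 3  [load 16/17]
  13 → cabin 4 (new)  [load 13/17]
  5 → cabin 5 (new)  [load 5/17]
  9 → cabin 5  [load 14/17]
  8 → cabin 6 (new)  [load 8/17]
  12 → cabin 7 (new)  [load 12/17]
  14 → cabin 8 (new)  [load 14/17]
  12 → cabin 9 (new)  [load 12/17]
  2 → cabin 2  [load 17/17]
  13 → cabin 10 (new)  [load 13/17]
10 cabins opened.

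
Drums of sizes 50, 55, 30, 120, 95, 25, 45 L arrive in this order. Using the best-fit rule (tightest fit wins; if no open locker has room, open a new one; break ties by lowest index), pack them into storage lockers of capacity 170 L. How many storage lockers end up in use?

  50 → locker 1 (new)  [load 50/170]
  55 → locker 1  [load 105/170]
  30 → locker 1  [load 135/170]
  120 → locker 2 (new)  [load 120/170]
  95 → locker 3 (new)  [load 95/170]
  25 → locker 1  [load 160/170]
  45 → locker 2  [load 165/170]
3 storage lockers opened.

3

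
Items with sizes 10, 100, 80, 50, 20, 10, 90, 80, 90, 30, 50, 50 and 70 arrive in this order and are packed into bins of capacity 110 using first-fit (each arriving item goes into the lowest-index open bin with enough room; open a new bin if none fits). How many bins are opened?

  10 → bin 1 (new)  [load 10/110]
  100 → bin 1  [load 110/110]
  80 → bin 2 (new)  [load 80/110]
  50 → bin 3 (new)  [load 50/110]
  20 → bin 2  [load 100/110]
  10 → bin 2  [load 110/110]
  90 → bin 4 (new)  [load 90/110]
  80 → bin 5 (new)  [load 80/110]
  90 → bin 6 (new)  [load 90/110]
  30 → bin 3  [load 80/110]
  50 → bin 7 (new)  [load 50/110]
  50 → bin 7  [load 100/110]
  70 → bin 8 (new)  [load 70/110]
8 bins opened.

8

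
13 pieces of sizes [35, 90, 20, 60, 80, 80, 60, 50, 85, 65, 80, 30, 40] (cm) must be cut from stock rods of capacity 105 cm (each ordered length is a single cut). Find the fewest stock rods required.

Total = 90 + 85 + 80 + 80 + 80 + 65 + 60 + 60 + 50 + 40 + 35 + 30 + 20 = 775 cm.
Lower bound: ⌈775/105⌉ = 8 stock rods.
A packing using 9 stock rods:
  stock rod 1: 90 = 90
  stock rod 2: 85 + 20 = 105
  stock rod 3: 80 = 80
  stock rod 4: 80 = 80
  stock rod 5: 80 = 80
  stock rod 6: 65 + 40 = 105
  stock rod 7: 60 + 35 = 95
  stock rod 8: 60 + 30 = 90
  stock rod 9: 50 = 50
No arrangement into 8 stock rods stays within capacity, so 9 is optimal.

9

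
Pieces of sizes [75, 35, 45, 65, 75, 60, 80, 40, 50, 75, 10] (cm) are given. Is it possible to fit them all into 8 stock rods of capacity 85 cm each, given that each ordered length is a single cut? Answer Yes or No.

Yes

A valid assignment using 8 stock rods:
  stock rod 1: 80 = 80
  stock rod 2: 75 + 10 = 85
  stock rod 3: 75 = 75
  stock rod 4: 75 = 75
  stock rod 5: 65 = 65
  stock rod 6: 60 = 60
  stock rod 7: 50 + 35 = 85
  stock rod 8: 45 + 40 = 85
Every load is within 85 cm, so 8 stock rods suffice.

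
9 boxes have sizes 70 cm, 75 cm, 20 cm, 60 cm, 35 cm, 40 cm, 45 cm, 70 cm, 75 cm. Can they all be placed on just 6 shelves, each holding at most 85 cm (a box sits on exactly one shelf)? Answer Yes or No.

No

Total = 490 cm; ⌈490/85⌉ = 6.
The bound of 6 does not rule out 6, but exhaustive search shows no assignment into 6 shelves of capacity 85 cm exists — the minimum is 7.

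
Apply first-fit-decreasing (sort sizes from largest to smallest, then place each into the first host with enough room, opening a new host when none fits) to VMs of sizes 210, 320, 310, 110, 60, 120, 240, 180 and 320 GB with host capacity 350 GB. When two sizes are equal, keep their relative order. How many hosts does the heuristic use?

6

Sorted descending: 320, 320, 310, 240, 210, 180, 120, 110, 60.
  320 → host 1 (new)  [load 320/350]
  320 → host 2 (new)  [load 320/350]
  310 → host 3 (new)  [load 310/350]
  240 → host 4 (new)  [load 240/350]
  210 → host 5 (new)  [load 210/350]
  180 → host 6 (new)  [load 180/350]
  120 → host 5  [load 330/350]
  110 → host 4  [load 350/350]
  60 → host 6  [load 240/350]
6 hosts opened.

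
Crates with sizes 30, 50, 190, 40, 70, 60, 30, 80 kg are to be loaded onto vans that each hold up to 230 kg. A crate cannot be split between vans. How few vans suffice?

Total = 190 + 80 + 70 + 60 + 50 + 40 + 30 + 30 = 550 kg.
Lower bound: ⌈550/230⌉ = 3 vans.
A packing using 3 vans:
  van 1: 190 + 40 = 230
  van 2: 80 + 70 + 60 = 210
  van 3: 50 + 30 + 30 = 110
This matches the lower bound, so 3 is optimal.

3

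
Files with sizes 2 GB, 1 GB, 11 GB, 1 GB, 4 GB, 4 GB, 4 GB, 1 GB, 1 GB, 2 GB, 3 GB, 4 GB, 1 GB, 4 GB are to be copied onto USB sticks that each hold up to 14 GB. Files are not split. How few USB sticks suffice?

Total = 11 + 4 + 4 + 4 + 4 + 4 + 3 + 2 + 2 + 1 + 1 + 1 + 1 + 1 = 43 GB.
Lower bound: ⌈43/14⌉ = 4 USB sticks.
A packing using 4 USB sticks:
  USB stick 1: 11 + 3 = 14
  USB stick 2: 4 + 4 + 4 + 2 = 14
  USB stick 3: 4 + 4 + 2 + 1 + 1 + 1 + 1 = 14
  USB stick 4: 1 = 1
This matches the lower bound, so 4 is optimal.

4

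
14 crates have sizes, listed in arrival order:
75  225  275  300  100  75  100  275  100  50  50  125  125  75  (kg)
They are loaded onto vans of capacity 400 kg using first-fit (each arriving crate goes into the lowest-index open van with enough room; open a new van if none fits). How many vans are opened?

  75 → van 1 (new)  [load 75/400]
  225 → van 1  [load 300/400]
  275 → van 2 (new)  [load 275/400]
  300 → van 3 (new)  [load 300/400]
  100 → van 1  [load 400/400]
  75 → van 2  [load 350/400]
  100 → van 3  [load 400/400]
  275 → van 4 (new)  [load 275/400]
  100 → van 4  [load 375/400]
  50 → van 2  [load 400/400]
  50 → van 5 (new)  [load 50/400]
  125 → van 5  [load 175/400]
  125 → van 5  [load 300/400]
  75 → van 5  [load 375/400]
5 vans opened.

5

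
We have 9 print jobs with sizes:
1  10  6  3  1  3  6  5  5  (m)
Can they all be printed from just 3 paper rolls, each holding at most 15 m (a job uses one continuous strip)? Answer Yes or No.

Yes

A valid assignment using 3 paper rolls:
  roll 1: 10 + 5 = 15
  roll 2: 6 + 6 + 3 = 15
  roll 3: 5 + 3 + 1 + 1 = 10
Every load is within 15 m, so 3 paper rolls suffice.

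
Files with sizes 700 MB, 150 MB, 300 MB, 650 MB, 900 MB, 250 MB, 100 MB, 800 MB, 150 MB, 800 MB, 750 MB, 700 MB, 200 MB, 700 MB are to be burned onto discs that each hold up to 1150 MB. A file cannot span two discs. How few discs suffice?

8

Total = 900 + 800 + 800 + 750 + 700 + 700 + 700 + 650 + 300 + 250 + 200 + 150 + 150 + 100 = 7150 MB.
Lower bound: ⌈7150/1150⌉ = 7 discs.
Also, 8 files each exceed 575 MB, and no two of those can share a disc, so at least 8 discs are needed.
A packing using 8 discs:
  disc 1: 900 + 250 = 1150
  disc 2: 800 + 300 = 1100
  disc 3: 800 + 200 + 150 = 1150
  disc 4: 750 + 150 + 100 = 1000
  disc 5: 700 = 700
  disc 6: 700 = 700
  disc 7: 700 = 700
  disc 8: 650 = 650
This matches the lower bound, so 8 is optimal.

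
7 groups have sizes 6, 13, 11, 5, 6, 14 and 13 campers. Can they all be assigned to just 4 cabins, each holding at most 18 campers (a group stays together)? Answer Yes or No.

No

Total = 68 campers; ⌈68/18⌉ = 4.
The bound of 4 does not rule out 4, but exhaustive search shows no assignment into 4 cabins of capacity 18 campers exists — the minimum is 5.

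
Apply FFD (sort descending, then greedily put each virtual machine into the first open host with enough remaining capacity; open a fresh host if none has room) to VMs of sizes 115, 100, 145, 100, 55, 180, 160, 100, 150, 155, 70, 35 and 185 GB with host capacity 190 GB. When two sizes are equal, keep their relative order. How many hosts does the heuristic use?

Sorted descending: 185, 180, 160, 155, 150, 145, 115, 100, 100, 100, 70, 55, 35.
  185 → host 1 (new)  [load 185/190]
  180 → host 2 (new)  [load 180/190]
  160 → host 3 (new)  [load 160/190]
  155 → host 4 (new)  [load 155/190]
  150 → host 5 (new)  [load 150/190]
  145 → host 6 (new)  [load 145/190]
  115 → host 7 (new)  [load 115/190]
  100 → host 8 (new)  [load 100/190]
  100 → host 9 (new)  [load 100/190]
  100 → host 10 (new)  [load 100/190]
  70 → host 7  [load 185/190]
  55 → host 8  [load 155/190]
  35 → host 4  [load 190/190]
10 hosts opened.

10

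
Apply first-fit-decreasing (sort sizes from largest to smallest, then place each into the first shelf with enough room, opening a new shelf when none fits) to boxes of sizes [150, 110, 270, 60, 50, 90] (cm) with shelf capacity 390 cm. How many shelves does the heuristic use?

2

Sorted descending: 270, 150, 110, 90, 60, 50.
  270 → shelf 1 (new)  [load 270/390]
  150 → shelf 2 (new)  [load 150/390]
  110 → shelf 1  [load 380/390]
  90 → shelf 2  [load 240/390]
  60 → shelf 2  [load 300/390]
  50 → shelf 2  [load 350/390]
2 shelves opened.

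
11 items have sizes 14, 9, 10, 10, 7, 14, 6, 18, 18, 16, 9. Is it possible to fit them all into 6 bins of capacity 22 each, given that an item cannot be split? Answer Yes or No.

No

Total = 131; ⌈131/22⌉ = 6.
The bound of 6 does not rule out 6, but exhaustive search shows no assignment into 6 bins of capacity 22 exists — the minimum is 7.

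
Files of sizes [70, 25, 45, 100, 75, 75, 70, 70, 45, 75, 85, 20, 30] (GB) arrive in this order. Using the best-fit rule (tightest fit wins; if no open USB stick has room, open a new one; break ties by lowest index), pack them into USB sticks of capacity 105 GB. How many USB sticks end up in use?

9

  70 → USB stick 1 (new)  [load 70/105]
  25 → USB stick 1  [load 95/105]
  45 → USB stick 2 (new)  [load 45/105]
  100 → USB stick 3 (new)  [load 100/105]
  75 → USB stick 4 (new)  [load 75/105]
  75 → USB stick 5 (new)  [load 75/105]
  70 → USB stick 6 (new)  [load 70/105]
  70 → USB stick 7 (new)  [load 70/105]
  45 → USB stick 2  [load 90/105]
  75 → USB stick 8 (new)  [load 75/105]
  85 → USB stick 9 (new)  [load 85/105]
  20 → USB stick 9  [load 105/105]
  30 → USB stick 4  [load 105/105]
9 USB sticks opened.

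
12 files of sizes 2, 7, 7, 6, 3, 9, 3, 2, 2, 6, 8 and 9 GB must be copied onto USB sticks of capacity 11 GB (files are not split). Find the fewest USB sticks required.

7

Total = 9 + 9 + 8 + 7 + 7 + 6 + 6 + 3 + 3 + 2 + 2 + 2 = 64 GB.
Lower bound: ⌈64/11⌉ = 6 USB sticks.
Also, 7 files each exceed 11/2 GB, and no two of those can share a USB stick, so at least 7 USB sticks are needed.
A packing using 7 USB sticks:
  USB stick 1: 9 + 2 = 11
  USB stick 2: 9 + 2 = 11
  USB stick 3: 8 + 3 = 11
  USB stick 4: 7 + 3 = 10
  USB stick 5: 7 + 2 = 9
  USB stick 6: 6 = 6
  USB stick 7: 6 = 6
This matches the lower bound, so 7 is optimal.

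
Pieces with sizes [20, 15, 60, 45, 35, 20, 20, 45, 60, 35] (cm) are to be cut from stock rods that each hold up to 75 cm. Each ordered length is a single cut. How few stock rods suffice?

Total = 60 + 60 + 45 + 45 + 35 + 35 + 20 + 20 + 20 + 15 = 355 cm.
Lower bound: ⌈355/75⌉ = 5 stock rods.
A packing using 6 stock rods:
  stock rod 1: 60 + 15 = 75
  stock rod 2: 60 = 60
  stock rod 3: 45 + 20 = 65
  stock rod 4: 45 + 20 = 65
  stock rod 5: 35 + 35 = 70
  stock rod 6: 20 = 20
No arrangement into 5 stock rods stays within capacity, so 6 is optimal.

6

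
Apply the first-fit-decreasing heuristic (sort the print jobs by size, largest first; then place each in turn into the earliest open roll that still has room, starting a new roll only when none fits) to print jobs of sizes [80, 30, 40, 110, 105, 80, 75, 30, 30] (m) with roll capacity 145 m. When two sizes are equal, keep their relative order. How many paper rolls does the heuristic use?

5

Sorted descending: 110, 105, 80, 80, 75, 40, 30, 30, 30.
  110 → roll 1 (new)  [load 110/145]
  105 → roll 2 (new)  [load 105/145]
  80 → roll 3 (new)  [load 80/145]
  80 → roll 4 (new)  [load 80/145]
  75 → roll 5 (new)  [load 75/145]
  40 → roll 2  [load 145/145]
  30 → roll 1  [load 140/145]
  30 → roll 3  [load 110/145]
  30 → roll 3  [load 140/145]
5 paper rolls opened.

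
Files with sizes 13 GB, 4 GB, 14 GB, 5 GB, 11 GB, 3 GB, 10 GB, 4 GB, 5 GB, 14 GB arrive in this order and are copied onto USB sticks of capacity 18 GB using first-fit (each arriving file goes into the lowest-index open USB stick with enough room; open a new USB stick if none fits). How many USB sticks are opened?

6

  13 → USB stick 1 (new)  [load 13/18]
  4 → USB stick 1  [load 17/18]
  14 → USB stick 2 (new)  [load 14/18]
  5 → USB stick 3 (new)  [load 5/18]
  11 → USB stick 3  [load 16/18]
  3 → USB stick 2  [load 17/18]
  10 → USB stick 4 (new)  [load 10/18]
  4 → USB stick 4  [load 14/18]
  5 → USB stick 5 (new)  [load 5/18]
  14 → USB stick 6 (new)  [load 14/18]
6 USB sticks opened.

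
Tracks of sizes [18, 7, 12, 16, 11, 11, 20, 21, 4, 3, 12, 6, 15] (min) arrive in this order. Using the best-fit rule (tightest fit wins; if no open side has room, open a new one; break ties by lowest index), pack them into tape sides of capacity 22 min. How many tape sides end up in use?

8

  18 → side 1 (new)  [load 18/22]
  7 → side 2 (new)  [load 7/22]
  12 → side 2  [load 19/22]
  16 → side 3 (new)  [load 16/22]
  11 → side 4 (new)  [load 11/22]
  11 → side 4  [load 22/22]
  20 → side 5 (new)  [load 20/22]
  21 → side 6 (new)  [load 21/22]
  4 → side 1  [load 22/22]
  3 → side 2  [load 22/22]
  12 → side 7 (new)  [load 12/22]
  6 → side 3  [load 22/22]
  15 → side 8 (new)  [load 15/22]
8 tape sides opened.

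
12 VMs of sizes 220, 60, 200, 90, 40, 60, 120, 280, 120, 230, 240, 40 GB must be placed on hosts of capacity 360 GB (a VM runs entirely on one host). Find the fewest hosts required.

Total = 280 + 240 + 230 + 220 + 200 + 120 + 120 + 90 + 60 + 60 + 40 + 40 = 1700 GB.
Lower bound: ⌈1700/360⌉ = 5 hosts.
A packing using 5 hosts:
  host 1: 280 + 60 = 340
  host 2: 240 + 120 = 360
  host 3: 230 + 120 = 350
  host 4: 220 + 90 + 40 = 350
  host 5: 200 + 60 + 40 = 300
This matches the lower bound, so 5 is optimal.

5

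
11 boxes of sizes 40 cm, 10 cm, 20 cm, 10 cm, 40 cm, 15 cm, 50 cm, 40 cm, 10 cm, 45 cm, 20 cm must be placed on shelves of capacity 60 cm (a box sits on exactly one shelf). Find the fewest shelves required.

5

Total = 50 + 45 + 40 + 40 + 40 + 20 + 20 + 15 + 10 + 10 + 10 = 300 cm.
Lower bound: ⌈300/60⌉ = 5 shelves.
A packing using 5 shelves:
  shelf 1: 50 + 10 = 60
  shelf 2: 45 + 15 = 60
  shelf 3: 40 + 20 = 60
  shelf 4: 40 + 20 = 60
  shelf 5: 40 + 10 + 10 = 60
This matches the lower bound, so 5 is optimal.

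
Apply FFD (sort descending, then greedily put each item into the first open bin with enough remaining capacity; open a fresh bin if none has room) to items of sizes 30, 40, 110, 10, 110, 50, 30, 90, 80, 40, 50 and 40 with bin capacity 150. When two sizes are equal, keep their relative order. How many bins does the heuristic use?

Sorted descending: 110, 110, 90, 80, 50, 50, 40, 40, 40, 30, 30, 10.
  110 → bin 1 (new)  [load 110/150]
  110 → bin 2 (new)  [load 110/150]
  90 → bin 3 (new)  [load 90/150]
  80 → bin 4 (new)  [load 80/150]
  50 → bin 3  [load 140/150]
  50 → bin 4  [load 130/150]
  40 → bin 1  [load 150/150]
  40 → bin 2  [load 150/150]
  40 → bin 5 (new)  [load 40/150]
  30 → bin 5  [load 70/150]
  30 → bin 5  [load 100/150]
  10 → bin 3  [load 150/150]
5 bins opened.

5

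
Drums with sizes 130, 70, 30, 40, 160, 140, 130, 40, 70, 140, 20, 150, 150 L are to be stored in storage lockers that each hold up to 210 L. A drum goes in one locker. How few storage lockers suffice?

Total = 160 + 150 + 150 + 140 + 140 + 130 + 130 + 70 + 70 + 40 + 40 + 30 + 20 = 1270 L.
Lower bound: ⌈1270/210⌉ = 7 storage lockers.
A packing using 7 storage lockers:
  locker 1: 160 + 40 = 200
  locker 2: 150 + 40 + 20 = 210
  locker 3: 150 + 30 = 180
  locker 4: 140 + 70 = 210
  locker 5: 140 + 70 = 210
  locker 6: 130 = 130
  locker 7: 130 = 130
This matches the lower bound, so 7 is optimal.

7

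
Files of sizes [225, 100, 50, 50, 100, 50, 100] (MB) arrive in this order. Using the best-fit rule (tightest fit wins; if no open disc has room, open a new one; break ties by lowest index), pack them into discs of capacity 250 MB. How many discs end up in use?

3

  225 → disc 1 (new)  [load 225/250]
  100 → disc 2 (new)  [load 100/250]
  50 → disc 2  [load 150/250]
  50 → disc 2  [load 200/250]
  100 → disc 3 (new)  [load 100/250]
  50 → disc 2  [load 250/250]
  100 → disc 3  [load 200/250]
3 discs opened.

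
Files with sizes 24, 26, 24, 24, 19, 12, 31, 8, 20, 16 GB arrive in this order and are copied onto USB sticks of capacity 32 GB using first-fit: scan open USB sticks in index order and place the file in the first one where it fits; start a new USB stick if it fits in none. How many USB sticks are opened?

  24 → USB stick 1 (new)  [load 24/32]
  26 → USB stick 2 (new)  [load 26/32]
  24 → USB stick 3 (new)  [load 24/32]
  24 → USB stick 4 (new)  [load 24/32]
  19 → USB stick 5 (new)  [load 19/32]
  12 → USB stick 5  [load 31/32]
  31 → USB stick 6 (new)  [load 31/32]
  8 → USB stick 1  [load 32/32]
  20 → USB stick 7 (new)  [load 20/32]
  16 → USB stick 8 (new)  [load 16/32]
8 USB sticks opened.

8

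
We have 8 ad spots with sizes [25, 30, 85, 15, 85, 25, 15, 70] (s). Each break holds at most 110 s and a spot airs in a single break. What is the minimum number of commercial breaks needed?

Total = 85 + 85 + 70 + 30 + 25 + 25 + 15 + 15 = 350 s.
Lower bound: ⌈350/110⌉ = 4 commercial breaks.
A packing using 4 commercial breaks:
  break 1: 85 + 25 = 110
  break 2: 85 + 25 = 110
  break 3: 70 + 30 = 100
  break 4: 15 + 15 = 30
This matches the lower bound, so 4 is optimal.

4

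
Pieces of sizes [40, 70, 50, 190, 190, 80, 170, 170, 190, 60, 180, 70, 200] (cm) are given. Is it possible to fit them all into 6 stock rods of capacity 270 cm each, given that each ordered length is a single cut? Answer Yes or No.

No

Total = 1660 cm; ⌈1660/270⌉ = 7.
At least 7 stock rods are required, but only 6 are allowed.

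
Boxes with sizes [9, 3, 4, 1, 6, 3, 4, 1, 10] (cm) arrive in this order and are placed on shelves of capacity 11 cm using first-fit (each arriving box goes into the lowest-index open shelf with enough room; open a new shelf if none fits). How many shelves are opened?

  9 → shelf 1 (new)  [load 9/11]
  3 → shelf 2 (new)  [load 3/11]
  4 → shelf 2  [load 7/11]
  1 → shelf 1  [load 10/11]
  6 → shelf 3 (new)  [load 6/11]
  3 → shelf 2  [load 10/11]
  4 → shelf 3  [load 10/11]
  1 → shelf 1  [load 11/11]
  10 → shelf 4 (new)  [load 10/11]
4 shelves opened.

4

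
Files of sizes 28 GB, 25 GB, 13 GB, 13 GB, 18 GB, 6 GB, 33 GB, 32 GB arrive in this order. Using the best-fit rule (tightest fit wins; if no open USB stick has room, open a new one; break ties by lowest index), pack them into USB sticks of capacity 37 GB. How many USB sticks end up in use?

6

  28 → USB stick 1 (new)  [load 28/37]
  25 → USB stick 2 (new)  [load 25/37]
  13 → USB stick 3 (new)  [load 13/37]
  13 → USB stick 3  [load 26/37]
  18 → USB stick 4 (new)  [load 18/37]
  6 → USB stick 1  [load 34/37]
  33 → USB stick 5 (new)  [load 33/37]
  32 → USB stick 6 (new)  [load 32/37]
6 USB sticks opened.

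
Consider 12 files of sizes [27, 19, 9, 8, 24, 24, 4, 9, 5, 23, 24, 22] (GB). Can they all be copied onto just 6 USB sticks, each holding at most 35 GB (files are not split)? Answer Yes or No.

No

Total = 198 GB; ⌈198/35⌉ = 6.
7 files each exceed half the capacity and cannot share a USB stick, forcing at least 7 USB sticks.
At least 7 USB sticks are required, but only 6 are allowed.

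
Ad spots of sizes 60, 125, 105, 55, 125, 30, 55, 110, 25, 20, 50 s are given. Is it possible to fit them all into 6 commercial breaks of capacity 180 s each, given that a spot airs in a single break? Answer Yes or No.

A valid assignment using 5 commercial breaks:
  break 1: 125 + 55 = 180
  break 2: 125 + 55 = 180
  break 3: 110 + 60 = 170
  break 4: 105 + 50 + 25 = 180
  break 5: 30 + 20 = 50
That uses only 5 ≤ 6, so 6 commercial breaks are enough.

Yes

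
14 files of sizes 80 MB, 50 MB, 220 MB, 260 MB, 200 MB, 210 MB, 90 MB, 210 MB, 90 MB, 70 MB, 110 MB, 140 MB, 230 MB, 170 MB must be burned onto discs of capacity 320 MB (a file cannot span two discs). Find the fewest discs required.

Total = 260 + 230 + 220 + 210 + 210 + 200 + 170 + 140 + 110 + 90 + 90 + 80 + 70 + 50 = 2130 MB.
Lower bound: ⌈2130/320⌉ = 7 discs.
A packing using 7 discs:
  disc 1: 260 + 50 = 310
  disc 2: 230 + 90 = 320
  disc 3: 220 + 90 = 310
  disc 4: 210 + 110 = 320
  disc 5: 210 + 80 = 290
  disc 6: 200 + 70 = 270
  disc 7: 170 + 140 = 310
This matches the lower bound, so 7 is optimal.

7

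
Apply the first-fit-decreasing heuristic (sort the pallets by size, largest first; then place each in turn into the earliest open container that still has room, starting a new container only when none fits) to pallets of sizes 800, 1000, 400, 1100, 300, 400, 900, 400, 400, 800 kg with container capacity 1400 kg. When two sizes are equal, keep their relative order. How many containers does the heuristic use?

5

Sorted descending: 1100, 1000, 900, 800, 800, 400, 400, 400, 400, 300.
  1100 → container 1 (new)  [load 1100/1400]
  1000 → container 2 (new)  [load 1000/1400]
  900 → container 3 (new)  [load 900/1400]
  800 → container 4 (new)  [load 800/1400]
  800 → container 5 (new)  [load 800/1400]
  400 → container 2  [load 1400/1400]
  400 → container 3  [load 1300/1400]
  400 → container 4  [load 1200/1400]
  400 → container 5  [load 1200/1400]
  300 → container 1  [load 1400/1400]
5 containers opened.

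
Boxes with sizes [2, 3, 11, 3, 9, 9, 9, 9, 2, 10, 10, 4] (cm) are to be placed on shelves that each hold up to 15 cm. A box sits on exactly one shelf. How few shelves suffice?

7

Total = 11 + 10 + 10 + 9 + 9 + 9 + 9 + 4 + 3 + 3 + 2 + 2 = 81 cm.
Lower bound: ⌈81/15⌉ = 6 shelves.
Also, 7 boxes each exceed 15/2 cm, and no two of those can share a shelf, so at least 7 shelves are needed.
A packing using 7 shelves:
  shelf 1: 11 + 4 = 15
  shelf 2: 10 + 3 + 2 = 15
  shelf 3: 10 + 3 + 2 = 15
  shelf 4: 9 = 9
  shelf 5: 9 = 9
  shelf 6: 9 = 9
  shelf 7: 9 = 9
This matches the lower bound, so 7 is optimal.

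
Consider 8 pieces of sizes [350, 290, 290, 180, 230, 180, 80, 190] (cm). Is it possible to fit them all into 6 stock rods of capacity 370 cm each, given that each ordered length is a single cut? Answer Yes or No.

Yes

A valid assignment using 6 stock rods:
  stock rod 1: 350 = 350
  stock rod 2: 290 + 80 = 370
  stock rod 3: 290 = 290
  stock rod 4: 230 = 230
  stock rod 5: 190 + 180 = 370
  stock rod 6: 180 = 180
Every load is within 370 cm, so 6 stock rods suffice.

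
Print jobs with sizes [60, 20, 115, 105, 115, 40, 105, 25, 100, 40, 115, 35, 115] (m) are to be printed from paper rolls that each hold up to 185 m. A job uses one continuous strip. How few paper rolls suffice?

7

Total = 115 + 115 + 115 + 115 + 105 + 105 + 100 + 60 + 40 + 40 + 35 + 25 + 20 = 990 m.
Lower bound: ⌈990/185⌉ = 6 paper rolls.
Also, 7 print jobs each exceed 185/2 m, and no two of those can share a roll, so at least 7 paper rolls are needed.
A packing using 7 paper rolls:
  roll 1: 115 + 60 = 175
  roll 2: 115 + 40 + 25 = 180
  roll 3: 115 + 40 + 20 = 175
  roll 4: 115 + 35 = 150
  roll 5: 105 = 105
  roll 6: 105 = 105
  roll 7: 100 = 100
This matches the lower bound, so 7 is optimal.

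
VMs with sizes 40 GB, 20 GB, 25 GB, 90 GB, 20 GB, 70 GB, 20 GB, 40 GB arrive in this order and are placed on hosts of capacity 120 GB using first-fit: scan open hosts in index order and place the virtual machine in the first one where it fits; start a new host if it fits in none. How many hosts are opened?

3

  40 → host 1 (new)  [load 40/120]
  20 → host 1  [load 60/120]
  25 → host 1  [load 85/120]
  90 → host 2 (new)  [load 90/120]
  20 → host 1  [load 105/120]
  70 → host 3 (new)  [load 70/120]
  20 → host 2  [load 110/120]
  40 → host 3  [load 110/120]
3 hosts opened.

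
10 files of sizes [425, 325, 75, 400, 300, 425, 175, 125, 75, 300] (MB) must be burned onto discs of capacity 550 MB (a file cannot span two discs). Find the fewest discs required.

Total = 425 + 425 + 400 + 325 + 300 + 300 + 175 + 125 + 75 + 75 = 2625 MB.
Lower bound: ⌈2625/550⌉ = 5 discs.
Also, 6 files each exceed 275 MB, and no two of those can share a disc, so at least 6 discs are needed.
A packing using 6 discs:
  disc 1: 425 + 125 = 550
  disc 2: 425 + 75 = 500
  disc 3: 400 + 75 = 475
  disc 4: 325 + 175 = 500
  disc 5: 300 = 300
  disc 6: 300 = 300
This matches the lower bound, so 6 is optimal.

6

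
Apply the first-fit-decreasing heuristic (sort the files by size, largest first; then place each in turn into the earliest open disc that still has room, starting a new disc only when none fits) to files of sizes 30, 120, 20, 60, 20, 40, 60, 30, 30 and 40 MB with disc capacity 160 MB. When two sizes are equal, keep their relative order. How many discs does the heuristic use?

3

Sorted descending: 120, 60, 60, 40, 40, 30, 30, 30, 20, 20.
  120 → disc 1 (new)  [load 120/160]
  60 → disc 2 (new)  [load 60/160]
  60 → disc 2  [load 120/160]
  40 → disc 1  [load 160/160]
  40 → disc 2  [load 160/160]
  30 → disc 3 (new)  [load 30/160]
  30 → disc 3  [load 60/160]
  30 → disc 3  [load 90/160]
  20 → disc 3  [load 110/160]
  20 → disc 3  [load 130/160]
3 discs opened.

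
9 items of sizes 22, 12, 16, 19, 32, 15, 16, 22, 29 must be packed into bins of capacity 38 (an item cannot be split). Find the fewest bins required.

Total = 32 + 29 + 22 + 22 + 19 + 16 + 16 + 15 + 12 = 183.
Lower bound: ⌈183/38⌉ = 5 bins.
A packing using 6 bins:
  bin 1: 32 = 32
  bin 2: 29 = 29
  bin 3: 22 + 16 = 38
  bin 4: 22 + 16 = 38
  bin 5: 19 + 15 = 34
  bin 6: 12 = 12
No arrangement into 5 bins stays within capacity, so 6 is optimal.

6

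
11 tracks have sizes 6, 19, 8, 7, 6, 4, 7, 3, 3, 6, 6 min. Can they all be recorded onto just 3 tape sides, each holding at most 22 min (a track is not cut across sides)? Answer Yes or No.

No

Total = 75 min; ⌈75/22⌉ = 4.
At least 4 tape sides are required, but only 3 are allowed.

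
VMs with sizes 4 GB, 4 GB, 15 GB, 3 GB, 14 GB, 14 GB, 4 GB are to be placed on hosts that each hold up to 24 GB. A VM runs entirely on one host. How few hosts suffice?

3

Total = 15 + 14 + 14 + 4 + 4 + 4 + 3 = 58 GB.
Lower bound: ⌈58/24⌉ = 3 hosts.
A packing using 3 hosts:
  host 1: 15 + 4 + 4 = 23
  host 2: 14 + 4 + 3 = 21
  host 3: 14 = 14
This matches the lower bound, so 3 is optimal.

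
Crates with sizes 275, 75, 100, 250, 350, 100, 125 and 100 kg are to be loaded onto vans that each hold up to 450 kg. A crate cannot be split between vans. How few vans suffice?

4

Total = 350 + 275 + 250 + 125 + 100 + 100 + 100 + 75 = 1375 kg.
Lower bound: ⌈1375/450⌉ = 4 vans.
A packing using 4 vans:
  van 1: 350 + 100 = 450
  van 2: 275 + 125 = 400
  van 3: 250 + 100 + 100 = 450
  van 4: 75 = 75
This matches the lower bound, so 4 is optimal.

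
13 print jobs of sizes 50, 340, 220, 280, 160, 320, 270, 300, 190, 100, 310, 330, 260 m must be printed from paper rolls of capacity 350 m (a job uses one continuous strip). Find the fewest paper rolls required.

10

Total = 340 + 330 + 320 + 310 + 300 + 280 + 270 + 260 + 220 + 190 + 160 + 100 + 50 = 3130 m.
Lower bound: ⌈3130/350⌉ = 9 paper rolls.
Also, 10 print jobs each exceed 175 m, and no two of those can share a roll, so at least 10 paper rolls are needed.
A packing using 10 paper rolls:
  roll 1: 340 = 340
  roll 2: 330 = 330
  roll 3: 320 = 320
  roll 4: 310 = 310
  roll 5: 300 + 50 = 350
  roll 6: 280 = 280
  roll 7: 270 = 270
  roll 8: 260 = 260
  roll 9: 220 + 100 = 320
  roll 10: 190 + 160 = 350
This matches the lower bound, so 10 is optimal.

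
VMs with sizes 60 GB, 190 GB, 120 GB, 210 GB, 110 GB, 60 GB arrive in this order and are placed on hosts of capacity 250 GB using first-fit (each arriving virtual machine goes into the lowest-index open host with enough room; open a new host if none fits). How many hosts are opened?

4

  60 → host 1 (new)  [load 60/250]
  190 → host 1  [load 250/250]
  120 → host 2 (new)  [load 120/250]
  210 → host 3 (new)  [load 210/250]
  110 → host 2  [load 230/250]
  60 → host 4 (new)  [load 60/250]
4 hosts opened.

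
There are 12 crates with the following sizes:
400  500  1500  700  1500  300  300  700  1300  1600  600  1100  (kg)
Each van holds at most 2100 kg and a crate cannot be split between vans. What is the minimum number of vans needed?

Total = 1600 + 1500 + 1500 + 1300 + 1100 + 700 + 700 + 600 + 500 + 400 + 300 + 300 = 10500 kg.
Lower bound: ⌈10500/2100⌉ = 5 vans.
A packing using 6 vans:
  van 1: 1600 + 500 = 2100
  van 2: 1500 + 600 = 2100
  van 3: 1500 + 400 = 1900
  van 4: 1300 + 700 = 2000
  van 5: 1100 + 700 + 300 = 2100
  van 6: 300 = 300
No arrangement into 5 vans stays within capacity, so 6 is optimal.

6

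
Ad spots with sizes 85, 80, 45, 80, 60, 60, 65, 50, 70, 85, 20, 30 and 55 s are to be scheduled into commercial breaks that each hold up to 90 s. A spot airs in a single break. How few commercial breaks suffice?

11

Total = 85 + 85 + 80 + 80 + 70 + 65 + 60 + 60 + 55 + 50 + 45 + 30 + 20 = 785 s.
Lower bound: ⌈785/90⌉ = 9 commercial breaks.
Also, 10 ad spots each exceed 45 s, and no two of those can share a break, so at least 10 commercial breaks are needed.
A packing using 11 commercial breaks:
  break 1: 85 = 85
  break 2: 85 = 85
  break 3: 80 = 80
  break 4: 80 = 80
  break 5: 70 + 20 = 90
  break 6: 65 = 65
  break 7: 60 + 30 = 90
  break 8: 60 = 60
  break 9: 55 = 55
  break 10: 50 = 50
  break 11: 45 = 45
No arrangement into 10 commercial breaks stays within capacity, so 11 is optimal.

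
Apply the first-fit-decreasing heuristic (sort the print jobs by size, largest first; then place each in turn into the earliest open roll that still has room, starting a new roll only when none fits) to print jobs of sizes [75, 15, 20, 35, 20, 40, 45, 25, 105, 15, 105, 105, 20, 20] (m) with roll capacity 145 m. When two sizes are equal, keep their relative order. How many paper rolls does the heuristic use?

5

Sorted descending: 105, 105, 105, 75, 45, 40, 35, 25, 20, 20, 20, 20, 15, 15.
  105 → roll 1 (new)  [load 105/145]
  105 → roll 2 (new)  [load 105/145]
  105 → roll 3 (new)  [load 105/145]
  75 → roll 4 (new)  [load 75/145]
  45 → roll 4  [load 120/145]
  40 → roll 1  [load 145/145]
  35 → roll 2  [load 140/145]
  25 → roll 3  [load 130/145]
  20 → roll 4  [load 140/145]
  20 → roll 5 (new)  [load 20/145]
  20 → roll 5  [load 40/145]
  20 → roll 5  [load 60/145]
  15 → roll 3  [load 145/145]
  15 → roll 5  [load 75/145]
5 paper rolls opened.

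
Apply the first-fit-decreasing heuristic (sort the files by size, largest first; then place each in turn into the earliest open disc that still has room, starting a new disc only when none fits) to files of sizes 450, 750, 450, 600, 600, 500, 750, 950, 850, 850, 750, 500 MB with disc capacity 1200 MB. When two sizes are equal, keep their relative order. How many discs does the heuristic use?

8

Sorted descending: 950, 850, 850, 750, 750, 750, 600, 600, 500, 500, 450, 450.
  950 → disc 1 (new)  [load 950/1200]
  850 → disc 2 (new)  [load 850/1200]
  850 → disc 3 (new)  [load 850/1200]
  750 → disc 4 (new)  [load 750/1200]
  750 → disc 5 (new)  [load 750/1200]
  750 → disc 6 (new)  [load 750/1200]
  600 → disc 7 (new)  [load 600/1200]
  600 → disc 7  [load 1200/1200]
  500 → disc 8 (new)  [load 500/1200]
  500 → disc 8  [load 1000/1200]
  450 → disc 4  [load 1200/1200]
  450 → disc 5  [load 1200/1200]
8 discs opened.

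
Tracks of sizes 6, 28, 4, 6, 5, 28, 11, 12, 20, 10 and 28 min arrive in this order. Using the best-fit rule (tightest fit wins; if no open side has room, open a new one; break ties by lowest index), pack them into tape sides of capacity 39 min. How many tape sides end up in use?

5

  6 → side 1 (new)  [load 6/39]
  28 → side 1  [load 34/39]
  4 → side 1  [load 38/39]
  6 → side 2 (new)  [load 6/39]
  5 → side 2  [load 11/39]
  28 → side 2  [load 39/39]
  11 → side 3 (new)  [load 11/39]
  12 → side 3  [load 23/39]
  20 → side 4 (new)  [load 20/39]
  10 → side 3  [load 33/39]
  28 → side 5 (new)  [load 28/39]
5 tape sides opened.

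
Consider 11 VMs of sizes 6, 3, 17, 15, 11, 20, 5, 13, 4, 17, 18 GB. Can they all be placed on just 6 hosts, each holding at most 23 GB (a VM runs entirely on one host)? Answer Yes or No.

Total = 129 GB; ⌈129/23⌉ = 6.
The bound of 6 does not rule out 6, but exhaustive search shows no assignment into 6 hosts of capacity 23 GB exists — the minimum is 7.

No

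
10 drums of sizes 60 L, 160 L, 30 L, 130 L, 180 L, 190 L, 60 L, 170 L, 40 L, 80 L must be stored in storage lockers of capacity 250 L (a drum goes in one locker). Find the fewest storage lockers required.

5

Total = 190 + 180 + 170 + 160 + 130 + 80 + 60 + 60 + 40 + 30 = 1100 L.
Lower bound: ⌈1100/250⌉ = 5 storage lockers.
A packing using 5 storage lockers:
  locker 1: 190 + 60 = 250
  locker 2: 180 + 60 = 240
  locker 3: 170 + 80 = 250
  locker 4: 160 + 40 + 30 = 230
  locker 5: 130 = 130
This matches the lower bound, so 5 is optimal.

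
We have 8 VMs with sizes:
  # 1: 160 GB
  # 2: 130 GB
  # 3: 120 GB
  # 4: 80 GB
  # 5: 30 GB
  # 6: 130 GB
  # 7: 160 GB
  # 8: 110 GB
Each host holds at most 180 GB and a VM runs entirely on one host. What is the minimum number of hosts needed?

7

Total = 160 + 160 + 130 + 130 + 120 + 110 + 80 + 30 = 920 GB.
Lower bound: ⌈920/180⌉ = 6 hosts.
A packing using 7 hosts:
  host 1: 160 = 160
  host 2: 160 = 160
  host 3: 130 + 30 = 160
  host 4: 130 = 130
  host 5: 120 = 120
  host 6: 110 = 110
  host 7: 80 = 80
No arrangement into 6 hosts stays within capacity, so 7 is optimal.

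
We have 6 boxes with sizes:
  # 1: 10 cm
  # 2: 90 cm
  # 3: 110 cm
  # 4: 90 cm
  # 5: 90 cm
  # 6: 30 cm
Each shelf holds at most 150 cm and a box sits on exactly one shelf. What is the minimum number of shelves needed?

Total = 110 + 90 + 90 + 90 + 30 + 10 = 420 cm.
Lower bound: ⌈420/150⌉ = 3 shelves.
Also, 4 boxes each exceed 75 cm, and no two of those can share a shelf, so at least 4 shelves are needed.
A packing using 4 shelves:
  shelf 1: 110 + 30 + 10 = 150
  shelf 2: 90 = 90
  shelf 3: 90 = 90
  shelf 4: 90 = 90
This matches the lower bound, so 4 is optimal.

4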